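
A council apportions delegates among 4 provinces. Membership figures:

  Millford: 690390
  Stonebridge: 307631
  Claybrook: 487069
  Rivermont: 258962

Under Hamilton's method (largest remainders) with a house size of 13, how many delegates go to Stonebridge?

Standard divisor: 1744052 ÷ 13 ≈ 134157.846.
Standard quotas: Millford 5.1461, Stonebridge 2.2931, Claybrook 3.6306, Rivermont 1.9303.
Lower quotas: Millford 5, Stonebridge 2, Claybrook 3, Rivermont 1 (sum 11, leaving 2 seats).
Remainders in descending order: Rivermont 0.9303, Claybrook 0.6306, Stonebridge 0.2931, Millford 0.1461.
Largest remainders: Rivermont, Claybrook receive the extra seats.
Stonebridge receives 2.

2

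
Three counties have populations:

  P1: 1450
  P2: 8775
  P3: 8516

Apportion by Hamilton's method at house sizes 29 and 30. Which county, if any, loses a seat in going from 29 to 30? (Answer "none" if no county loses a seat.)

none

At 29 seats: P1 2, P2 14, P3 13.
At 30 seats: P1 2, P2 14, P3 14.
No county's allocation decreased.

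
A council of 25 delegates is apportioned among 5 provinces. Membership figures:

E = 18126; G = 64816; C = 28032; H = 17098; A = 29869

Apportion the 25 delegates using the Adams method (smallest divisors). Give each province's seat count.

Standard divisor 157941/25 ≈ 6317.64; standard quotas: E 2.869, G 10.260, C 4.437, H 2.706, A 4.728.
Rounding up gives 3, 11, 5, 3, 5 = 27 seats, so the divisor must be adjusted.
With modified divisor 7100: modified quotas E 2.553, G 9.129, C 3.948, H 2.408, A 4.207.
Rounding up: E 3, G 10, C 4, H 3, A 5 (total 25).

E 3, G 10, C 4, H 3, A 5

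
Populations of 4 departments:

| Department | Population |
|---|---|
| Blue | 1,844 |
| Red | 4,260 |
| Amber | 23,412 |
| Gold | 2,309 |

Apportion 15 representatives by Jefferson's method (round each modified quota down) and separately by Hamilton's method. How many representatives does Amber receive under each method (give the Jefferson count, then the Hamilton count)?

12 and 11

Jefferson: Blue 0, Red 2, Amber 12, Gold 1.
Hamilton: Blue 1, Red 2, Amber 11, Gold 1.
Amber gets 12 under Jefferson and 11 under Hamilton.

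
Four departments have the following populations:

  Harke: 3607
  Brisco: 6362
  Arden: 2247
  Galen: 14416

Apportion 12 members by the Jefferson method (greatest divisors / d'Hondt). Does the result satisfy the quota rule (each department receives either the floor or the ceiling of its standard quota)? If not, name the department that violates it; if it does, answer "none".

none

Standard quotas: Harke 1.625, Brisco 2.867, Arden 1.012, Galen 6.496.
Jefferson allocation: Harke 1, Brisco 3, Arden 1, Galen 7.
Every allocation lies between the lower and upper quota.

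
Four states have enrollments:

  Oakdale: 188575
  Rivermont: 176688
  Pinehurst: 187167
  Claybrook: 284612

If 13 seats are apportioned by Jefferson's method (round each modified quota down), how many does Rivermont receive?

Standard divisor 837042/13 ≈ 64387.846; standard quotas: Oakdale 2.929, Rivermont 2.744, Pinehurst 2.907, Claybrook 4.420.
Rounding down gives 2, 2, 2, 4 = 10 seats, so the divisor must be adjusted.
With modified divisor 57900: modified quotas Oakdale 3.257, Rivermont 3.052, Pinehurst 3.233, Claybrook 4.916.
Rounding down: Oakdale 3, Rivermont 3, Pinehurst 3, Claybrook 4 (total 13).
Rivermont receives 3.

3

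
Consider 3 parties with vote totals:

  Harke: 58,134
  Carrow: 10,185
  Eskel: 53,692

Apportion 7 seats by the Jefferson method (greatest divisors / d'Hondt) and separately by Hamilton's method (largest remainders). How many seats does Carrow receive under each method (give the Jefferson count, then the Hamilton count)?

0 and 1

Jefferson: Harke 4, Carrow 0, Eskel 3.
Hamilton: Harke 3, Carrow 1, Eskel 3.
Carrow gets 0 under Jefferson and 1 under Hamilton.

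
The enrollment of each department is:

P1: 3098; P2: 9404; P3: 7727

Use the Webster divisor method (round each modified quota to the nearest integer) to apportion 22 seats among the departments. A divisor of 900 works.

P1: 3; P2: 10; P3: 9

With modified divisor 900: modified quotas P1 3.442, P2 10.449, P3 8.586.
Rounding to the nearest integer: P1 3, P2 10, P3 9 (total 22).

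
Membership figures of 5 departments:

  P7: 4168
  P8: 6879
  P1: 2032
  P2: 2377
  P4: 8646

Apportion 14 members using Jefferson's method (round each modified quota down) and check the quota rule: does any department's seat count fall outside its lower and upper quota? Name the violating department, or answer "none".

none

Standard quotas: P7 2.421, P8 3.996, P1 1.180, P2 1.381, P4 5.022.
Jefferson allocation: P7 2, P8 4, P1 1, P2 1, P4 6.
Every allocation lies between the lower and upper quota.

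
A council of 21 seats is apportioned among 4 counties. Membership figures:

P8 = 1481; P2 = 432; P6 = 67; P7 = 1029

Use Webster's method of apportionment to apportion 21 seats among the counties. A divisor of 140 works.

P8 11, P2 3, P6 0, P7 7

With modified divisor 140: modified quotas P8 10.579, P2 3.086, P6 0.479, P7 7.350.
Rounding to the nearest integer: P8 11, P2 3, P6 0, P7 7 (total 21).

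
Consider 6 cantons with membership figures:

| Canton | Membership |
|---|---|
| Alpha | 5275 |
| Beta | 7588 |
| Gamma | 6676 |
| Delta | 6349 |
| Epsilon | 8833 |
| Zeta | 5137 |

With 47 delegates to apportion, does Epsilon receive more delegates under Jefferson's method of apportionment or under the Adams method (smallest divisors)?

Jefferson

Jefferson: Alpha 6, Beta 9, Gamma 8, Delta 7, Epsilon 11, Zeta 6.
Adams: Alpha 6, Beta 9, Gamma 8, Delta 8, Epsilon 10, Zeta 6.
Epsilon gets 11 under Jefferson and 10 under Adams.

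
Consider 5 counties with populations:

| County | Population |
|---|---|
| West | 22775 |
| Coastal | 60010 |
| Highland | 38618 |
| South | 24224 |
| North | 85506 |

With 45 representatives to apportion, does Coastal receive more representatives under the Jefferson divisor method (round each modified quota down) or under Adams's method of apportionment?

Jefferson

Jefferson: West 4, Coastal 12, Highland 7, South 5, North 17.
Adams: West 5, Coastal 11, Highland 8, South 5, North 16.
Coastal gets 12 under Jefferson and 11 under Adams.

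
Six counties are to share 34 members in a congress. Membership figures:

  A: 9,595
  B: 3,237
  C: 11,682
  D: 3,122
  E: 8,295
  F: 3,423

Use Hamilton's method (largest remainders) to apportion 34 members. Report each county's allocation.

Total 39354; standard divisor 39354/34 ≈ 1157.471.
Standard quotas: A 8.2896, B 2.7966, C 10.0927, D 2.6973, E 7.1665, F 2.9573.
Lower quotas: A 8, B 2, C 10, D 2, E 7, F 2 (sum 31, leaving 3 seats).
Remainders in descending order: F 0.9573, B 0.7966, D 0.6973, A 0.2896, E 0.1665, C 0.0927.
The surplus seats go to F, B, D.

A=8, B=3, C=10, D=3, E=7, F=3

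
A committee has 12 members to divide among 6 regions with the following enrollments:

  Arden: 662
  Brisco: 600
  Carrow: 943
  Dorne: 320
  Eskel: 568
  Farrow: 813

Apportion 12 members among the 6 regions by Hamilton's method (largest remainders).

Standard divisor: 3906 ÷ 12 ≈ 325.5.
Standard quotas: Arden 2.034, Brisco 1.843, Carrow 2.897, Dorne 0.983, Eskel 1.745, Farrow 2.498.
Lower quotas: Arden 2, Brisco 1, Carrow 2, Dorne 0, Eskel 1, Farrow 2 (sum 8, leaving 4 seats).
Remainders in descending order: Dorne 0.983, Carrow 0.897, Brisco 0.843, Eskel 0.745, Farrow 0.498, Arden 0.034.
The surplus seats go to Dorne, Carrow, Brisco, Eskel.

Arden 2; Brisco 2; Carrow 3; Dorne 1; Eskel 2; Farrow 2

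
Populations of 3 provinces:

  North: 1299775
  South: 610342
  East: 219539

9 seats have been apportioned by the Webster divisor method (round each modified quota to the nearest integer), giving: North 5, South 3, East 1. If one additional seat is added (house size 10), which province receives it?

Priority for the next seat is population ÷ (current seats + 0.5).
Priorities: North 236322.727, South 174383.429, East 146359.333.
Highest priority: North.

North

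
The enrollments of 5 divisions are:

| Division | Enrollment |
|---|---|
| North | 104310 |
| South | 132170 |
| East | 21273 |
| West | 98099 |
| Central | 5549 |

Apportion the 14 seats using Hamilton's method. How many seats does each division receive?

North 4, South 5, East 1, West 4, Central 0

Standard divisor: 361401 ÷ 14 ≈ 25814.357.
Standard quotas: North 4.0408, South 5.1200, East 0.8241, West 3.8002, Central 0.2150.
Lower quotas: North 4, South 5, East 0, West 3, Central 0 (sum 12, leaving 2 seats).
Remainders in descending order: East 0.8241, West 0.8002, Central 0.2150, South 0.1200, North 0.0408.
Largest remainders: East, West receive the extra seats.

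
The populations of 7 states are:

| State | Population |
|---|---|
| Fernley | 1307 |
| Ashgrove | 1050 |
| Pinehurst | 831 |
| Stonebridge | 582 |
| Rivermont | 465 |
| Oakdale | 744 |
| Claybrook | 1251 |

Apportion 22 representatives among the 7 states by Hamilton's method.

Fernley 4, Ashgrove 4, Pinehurst 3, Stonebridge 2, Rivermont 2, Oakdale 3, Claybrook 4

The standard divisor is 6230/22 ≈ 283.182.
Standard quotas: Fernley 4.615, Ashgrove 3.708, Pinehurst 2.935, Stonebridge 2.055, Rivermont 1.642, Oakdale 2.627, Claybrook 4.418.
Lower quotas: Fernley 4, Ashgrove 3, Pinehurst 2, Stonebridge 2, Rivermont 1, Oakdale 2, Claybrook 4 (sum 18, leaving 4 seats).
Remainders in descending order: Pinehurst 0.935, Ashgrove 0.708, Rivermont 0.642, Oakdale 0.627, Fernley 0.615, Claybrook 0.418, Stonebridge 0.055.
The surplus seats go to Pinehurst, Ashgrove, Rivermont, Oakdale.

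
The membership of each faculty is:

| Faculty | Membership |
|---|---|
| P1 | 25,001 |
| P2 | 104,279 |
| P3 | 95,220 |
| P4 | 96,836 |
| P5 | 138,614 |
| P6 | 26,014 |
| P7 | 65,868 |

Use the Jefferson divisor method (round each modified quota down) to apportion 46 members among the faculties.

P1 2, P2 9, P3 8, P4 8, P5 12, P6 2, P7 5

Standard divisor 551832/46 ≈ 11996.348; standard quotas: P1 2.084, P2 8.693, P3 7.937, P4 8.072, P5 11.555, P6 2.168, P7 5.491.
Rounding down gives 2, 8, 7, 8, 11, 2, 5 = 43 seats, so the divisor must be adjusted.
With modified divisor 11300: modified quotas P1 2.212, P2 9.228, P3 8.427, P4 8.570, P5 12.267, P6 2.302, P7 5.829.
Rounding down: P1 2, P2 9, P3 8, P4 8, P5 12, P6 2, P7 5 (total 46).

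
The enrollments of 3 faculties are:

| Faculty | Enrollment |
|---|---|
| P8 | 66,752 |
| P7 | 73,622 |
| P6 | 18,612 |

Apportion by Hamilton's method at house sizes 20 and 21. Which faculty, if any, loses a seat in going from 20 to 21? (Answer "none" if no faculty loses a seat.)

At 20 seats: P8 9, P7 9, P6 2.
At 21 seats: P8 9, P7 10, P6 2.
No faculty's allocation decreased.

none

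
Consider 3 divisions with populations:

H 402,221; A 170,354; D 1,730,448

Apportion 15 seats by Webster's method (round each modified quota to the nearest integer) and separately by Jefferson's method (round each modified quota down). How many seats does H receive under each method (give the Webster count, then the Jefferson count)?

Webster: H 3, A 1, D 11.
Jefferson: H 2, A 1, D 12.
H gets 3 under Webster and 2 under Jefferson.

3 and 2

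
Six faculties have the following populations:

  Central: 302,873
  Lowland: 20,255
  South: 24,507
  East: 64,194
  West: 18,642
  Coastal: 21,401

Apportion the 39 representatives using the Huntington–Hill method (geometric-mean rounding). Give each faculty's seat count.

Central: 26, Lowland: 2, South: 2, East: 5, West: 2, Coastal: 2

With divisor 11800: modified quotas Central 25.667, Lowland 1.717, South 2.077, East 5.440, West 1.580, Coastal 1.814.
Geometric-mean thresholds: Central √(25·26)=25.495, Lowland √(1·2)=1.414, South √(2·3)=2.449, East √(5·6)=5.477, West √(1·2)=1.414, Coastal √(1·2)=1.414.
Each quota rounded against its threshold gives Central 26, Lowland 2, South 2, East 5, West 2, Coastal 2 (total 39).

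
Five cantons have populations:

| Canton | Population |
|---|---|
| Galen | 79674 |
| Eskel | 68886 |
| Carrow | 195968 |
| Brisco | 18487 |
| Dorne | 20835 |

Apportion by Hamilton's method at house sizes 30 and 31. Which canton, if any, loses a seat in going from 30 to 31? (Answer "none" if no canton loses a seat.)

Brisco

At 30 seats: Galen 6, Eskel 5, Carrow 15, Brisco 2, Dorne 2.
At 31 seats: Galen 6, Eskel 6, Carrow 16, Brisco 1, Dorne 2.
Brisco drops from 2 to 1.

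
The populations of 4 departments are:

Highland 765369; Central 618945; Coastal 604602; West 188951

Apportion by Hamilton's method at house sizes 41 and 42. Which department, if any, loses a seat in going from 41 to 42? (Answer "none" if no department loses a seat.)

At 41 seats: Highland 14, Central 12, Coastal 11, West 4.
At 42 seats: Highland 15, Central 12, Coastal 12, West 3.
West drops from 4 to 3.

West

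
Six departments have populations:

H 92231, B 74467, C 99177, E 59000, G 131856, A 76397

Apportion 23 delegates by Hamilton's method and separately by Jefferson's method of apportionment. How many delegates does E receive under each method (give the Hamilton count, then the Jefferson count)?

3 and 2

Hamilton: H 4, B 3, C 4, E 3, G 6, A 3.
Jefferson: H 4, B 3, C 5, E 2, G 6, A 3.
E gets 3 under Hamilton and 2 under Jefferson.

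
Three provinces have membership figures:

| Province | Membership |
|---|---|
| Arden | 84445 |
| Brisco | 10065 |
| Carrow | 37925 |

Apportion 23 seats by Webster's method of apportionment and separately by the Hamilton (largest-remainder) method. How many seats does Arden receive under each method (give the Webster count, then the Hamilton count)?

14 and 15

Webster: Arden 14, Brisco 2, Carrow 7.
Hamilton: Arden 15, Brisco 2, Carrow 6.
Arden gets 14 under Webster and 15 under Hamilton.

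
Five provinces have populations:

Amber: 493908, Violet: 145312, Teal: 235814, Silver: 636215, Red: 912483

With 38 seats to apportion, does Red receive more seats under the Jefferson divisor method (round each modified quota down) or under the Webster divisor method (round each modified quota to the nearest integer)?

Jefferson

Jefferson: Amber 8, Violet 2, Teal 3, Silver 10, Red 15.
Webster: Amber 8, Violet 2, Teal 4, Silver 10, Red 14.
Red gets 15 under Jefferson and 14 under Webster.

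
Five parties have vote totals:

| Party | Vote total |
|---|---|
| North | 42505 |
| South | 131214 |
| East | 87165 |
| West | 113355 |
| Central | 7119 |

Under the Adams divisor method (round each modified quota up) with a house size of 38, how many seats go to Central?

Standard divisor 381358/38 ≈ 10035.737; standard quotas: North 4.235, South 13.075, East 8.685, West 11.295, Central 0.709.
Rounding up gives 5, 14, 9, 12, 1 = 41 seats, so the divisor must be adjusted.
With modified divisor 10800: modified quotas North 3.936, South 12.149, East 8.071, West 10.496, Central 0.659.
Rounding up: North 4, South 13, East 9, West 11, Central 1 (total 38).
Central receives 1.

1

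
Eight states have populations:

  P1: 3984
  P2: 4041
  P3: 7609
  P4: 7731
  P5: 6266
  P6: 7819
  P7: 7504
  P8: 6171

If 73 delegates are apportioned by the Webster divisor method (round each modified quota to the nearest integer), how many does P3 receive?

11

Standard divisor 51125/73 ≈ 700.342; standard quotas: P1 5.689, P2 5.770, P3 10.865, P4 11.039, P5 8.947, P6 11.165, P7 10.715, P8 8.811.
Rounding to the nearest integer gives 6, 6, 11, 11, 9, 11, 11, 9 = 74 seats, so the divisor must be adjusted.
With modified divisor 720: modified quotas P1 5.533, P2 5.612, P3 10.568, P4 10.738, P5 8.703, P6 10.860, P7 10.422, P8 8.571.
Rounding to the nearest integer: P1 6, P2 6, P3 11, P4 11, P5 9, P6 11, P7 10, P8 9 (total 73).
P3 receives 11.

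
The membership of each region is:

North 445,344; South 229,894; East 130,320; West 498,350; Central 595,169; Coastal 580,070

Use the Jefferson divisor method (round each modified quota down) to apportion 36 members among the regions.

North 6, South 3, East 2, West 7, Central 9, Coastal 9

Standard divisor 2479147/36 ≈ 68865.194; standard quotas: North 6.467, South 3.338, East 1.892, West 7.237, Central 8.643, Coastal 8.423.
Rounding down gives 6, 3, 1, 7, 8, 8 = 33 seats, so the divisor must be adjusted.
With modified divisor 64000: modified quotas North 6.958, South 3.592, East 2.036, West 7.787, Central 9.300, Coastal 9.064.
Rounding down: North 6, South 3, East 2, West 7, Central 9, Coastal 9 (total 36).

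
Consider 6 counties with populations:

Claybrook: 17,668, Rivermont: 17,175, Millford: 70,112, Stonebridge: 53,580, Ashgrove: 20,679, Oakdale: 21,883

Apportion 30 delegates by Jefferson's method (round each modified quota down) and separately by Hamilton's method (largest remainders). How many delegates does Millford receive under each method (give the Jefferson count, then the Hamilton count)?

11 and 10

Jefferson: Claybrook 2, Rivermont 2, Millford 11, Stonebridge 9, Ashgrove 3, Oakdale 3.
Hamilton: Claybrook 3, Rivermont 3, Millford 10, Stonebridge 8, Ashgrove 3, Oakdale 3.
Millford gets 11 under Jefferson and 10 under Hamilton.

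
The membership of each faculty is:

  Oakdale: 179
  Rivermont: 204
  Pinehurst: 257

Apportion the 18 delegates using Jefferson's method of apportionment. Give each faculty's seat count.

Oakdale=5, Rivermont=6, Pinehurst=7

Standard divisor 640/18 ≈ 35.556; standard quotas: Oakdale 5.034, Rivermont 5.737, Pinehurst 7.228.
Rounding down gives 5, 5, 7 = 17 seats, so the divisor must be adjusted.
With modified divisor 33: modified quotas Oakdale 5.424, Rivermont 6.182, Pinehurst 7.788.
Rounding down: Oakdale 5, Rivermont 6, Pinehurst 7 (total 18).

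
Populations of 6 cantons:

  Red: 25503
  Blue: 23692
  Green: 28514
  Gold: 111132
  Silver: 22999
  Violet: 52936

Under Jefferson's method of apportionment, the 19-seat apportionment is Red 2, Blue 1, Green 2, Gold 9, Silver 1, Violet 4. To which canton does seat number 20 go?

Priority for the next seat is population ÷ (current seats + 1).
Priorities: Red 8501.000, Blue 11846.000, Green 9504.667, Gold 11113.200, Silver 11499.500, Violet 10587.200.
Highest priority: Blue.

Blue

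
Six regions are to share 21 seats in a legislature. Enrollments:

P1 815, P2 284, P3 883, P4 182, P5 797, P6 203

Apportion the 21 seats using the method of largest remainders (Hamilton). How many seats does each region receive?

The standard divisor is 3164/21 ≈ 150.667.
Standard quotas: P1 5.409, P2 1.885, P3 5.861, P4 1.208, P5 5.290, P6 1.347.
Lower quotas: P1 5, P2 1, P3 5, P4 1, P5 5, P6 1 (sum 18, leaving 3 seats).
Remainders in descending order: P2 0.885, P3 0.861, P1 0.409, P6 0.347, P5 0.290, P4 0.208.
The surplus seats go to P2, P3, P1.

P1=6, P2=2, P3=6, P4=1, P5=5, P6=1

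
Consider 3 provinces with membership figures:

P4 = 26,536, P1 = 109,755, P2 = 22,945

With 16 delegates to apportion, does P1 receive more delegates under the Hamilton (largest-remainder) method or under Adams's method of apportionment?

Hamilton

Hamilton: P4 3, P1 11, P2 2.
Adams: P4 3, P1 10, P2 3.
P1 gets 11 under Hamilton and 10 under Adams.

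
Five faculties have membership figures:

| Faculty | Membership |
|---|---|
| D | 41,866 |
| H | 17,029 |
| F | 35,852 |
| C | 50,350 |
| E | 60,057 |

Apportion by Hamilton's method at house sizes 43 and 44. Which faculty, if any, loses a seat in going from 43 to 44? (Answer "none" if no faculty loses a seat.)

H

At 43 seats: D 9, H 4, F 7, C 10, E 13.
At 44 seats: D 9, H 3, F 8, C 11, E 13.
H drops from 4 to 3.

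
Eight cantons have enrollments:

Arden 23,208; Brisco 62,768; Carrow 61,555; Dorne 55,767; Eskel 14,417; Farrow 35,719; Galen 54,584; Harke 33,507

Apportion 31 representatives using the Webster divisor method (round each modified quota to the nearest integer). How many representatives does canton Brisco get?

6

Standard divisor 341525/31 ≈ 11016.935; standard quotas: Arden 2.107, Brisco 5.697, Carrow 5.587, Dorne 5.062, Eskel 1.309, Farrow 3.242, Galen 4.955, Harke 3.041.
Rounding to the nearest integer gives Arden 2, Brisco 6, Carrow 6, Dorne 5, Eskel 1, Farrow 3, Galen 5, Harke 3 — total 31, matching the house size, so no adjustment is needed.
Brisco receives 6.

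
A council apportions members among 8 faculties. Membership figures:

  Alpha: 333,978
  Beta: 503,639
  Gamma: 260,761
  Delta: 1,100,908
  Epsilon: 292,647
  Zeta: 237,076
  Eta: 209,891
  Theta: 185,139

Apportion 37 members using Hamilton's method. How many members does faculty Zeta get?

Total 3124039; standard divisor 3124039/37 ≈ 84433.486.
Standard quotas: Alpha 3.9555, Beta 5.9649, Gamma 3.0884, Delta 13.0388, Epsilon 3.4660, Zeta 2.8078, Eta 2.4859, Theta 2.1927.
Lower quotas: Alpha 3, Beta 5, Gamma 3, Delta 13, Epsilon 3, Zeta 2, Eta 2, Theta 2 (sum 33, leaving 4 seats).
Remainders in descending order: Beta 0.9649, Alpha 0.9555, Zeta 0.8078, Eta 0.4859, Epsilon 0.4660, Theta 0.1927, Gamma 0.0884, Delta 0.0388.
The surplus seats go to Beta, Alpha, Zeta, Eta.
Zeta receives 3.

3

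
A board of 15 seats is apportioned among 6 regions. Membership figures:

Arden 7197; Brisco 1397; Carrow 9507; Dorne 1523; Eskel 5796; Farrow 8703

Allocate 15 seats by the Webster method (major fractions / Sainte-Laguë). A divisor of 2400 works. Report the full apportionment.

With modified divisor 2400: modified quotas Arden 2.999, Brisco 0.582, Carrow 3.961, Dorne 0.635, Eskel 2.415, Farrow 3.626.
Rounding to the nearest integer: Arden 3, Brisco 1, Carrow 4, Dorne 1, Eskel 2, Farrow 4 (total 15).

Arden 3; Brisco 1; Carrow 4; Dorne 1; Eskel 2; Farrow 4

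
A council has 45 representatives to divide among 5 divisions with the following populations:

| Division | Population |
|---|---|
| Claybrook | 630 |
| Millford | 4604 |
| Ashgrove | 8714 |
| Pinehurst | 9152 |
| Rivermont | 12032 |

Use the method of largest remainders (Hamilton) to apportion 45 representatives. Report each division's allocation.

Total 35132; standard divisor 35132/45 ≈ 780.711.
Standard quotas: Claybrook 0.8070, Millford 5.8972, Ashgrove 11.1616, Pinehurst 11.7226, Rivermont 15.4116.
Lower quotas: Claybrook 0, Millford 5, Ashgrove 11, Pinehurst 11, Rivermont 15 (sum 42, leaving 3 seats).
Remainders in descending order: Millford 0.8972, Claybrook 0.8070, Pinehurst 0.7226, Rivermont 0.4116, Ashgrove 0.1616.
Largest remainders: Millford, Claybrook, Pinehurst receive the extra seats.

Claybrook 1; Millford 6; Ashgrove 11; Pinehurst 12; Rivermont 15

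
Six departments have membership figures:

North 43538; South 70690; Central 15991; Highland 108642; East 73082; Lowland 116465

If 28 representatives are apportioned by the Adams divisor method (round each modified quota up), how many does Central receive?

Standard divisor 428408/28 ≈ 15300.286; standard quotas: North 2.846, South 4.620, Central 1.045, Highland 7.101, East 4.777, Lowland 7.612.
Rounding up gives 3, 5, 2, 8, 5, 8 = 31 seats, so the divisor must be adjusted.
With modified divisor 17200: modified quotas North 2.531, South 4.110, Central 0.930, Highland 6.316, East 4.249, Lowland 6.771.
Rounding up: North 3, South 5, Central 1, Highland 7, East 5, Lowland 7 (total 28).
Central receives 1.

1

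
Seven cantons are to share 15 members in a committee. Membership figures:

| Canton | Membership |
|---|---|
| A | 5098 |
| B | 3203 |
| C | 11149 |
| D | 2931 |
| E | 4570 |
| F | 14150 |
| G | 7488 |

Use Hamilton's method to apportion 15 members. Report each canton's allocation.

Standard divisor: 48589 ÷ 15 ≈ 3239.267.
Standard quotas: A 1.5738, B 0.9888, C 3.4418, D 0.9048, E 1.4108, F 4.3683, G 2.3116.
Lower quotas: A 1, B 0, C 3, D 0, E 1, F 4, G 2 (sum 11, leaving 4 seats).
Remainders in descending order: B 0.9888, D 0.9048, A 0.5738, C 0.4418, E 0.4108, F 0.3683, G 0.3116.
Largest remainders: B, D, A, C receive the extra seats.

A 2; B 1; C 4; D 1; E 1; F 4; G 2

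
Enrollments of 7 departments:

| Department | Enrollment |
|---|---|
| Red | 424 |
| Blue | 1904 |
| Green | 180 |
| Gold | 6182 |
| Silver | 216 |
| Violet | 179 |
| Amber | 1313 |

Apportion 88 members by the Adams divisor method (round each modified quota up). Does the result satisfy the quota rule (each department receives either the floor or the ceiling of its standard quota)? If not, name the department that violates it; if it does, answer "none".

Gold

Standard quotas: Red 3.588, Blue 16.114, Green 1.523, Gold 52.319, Silver 1.828, Violet 1.515, Amber 11.112.
Adams allocation: Red 4, Blue 16, Green 2, Gold 51, Silver 2, Violet 2, Amber 11.
Gold has quota 52.319 (lower 52, upper 53) but receives 51 — outside the quota interval.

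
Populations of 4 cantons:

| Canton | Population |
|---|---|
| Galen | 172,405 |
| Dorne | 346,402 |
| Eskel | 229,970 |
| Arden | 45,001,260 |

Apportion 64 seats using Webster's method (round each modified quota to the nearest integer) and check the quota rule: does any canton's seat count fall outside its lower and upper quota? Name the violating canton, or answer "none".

Arden

Standard quotas: Galen 0.241, Dorne 0.485, Eskel 0.322, Arden 62.953.
Webster allocation: Galen 0, Dorne 0, Eskel 0, Arden 64.
Arden has quota 62.953 (lower 62, upper 63) but receives 64 — outside the quota interval.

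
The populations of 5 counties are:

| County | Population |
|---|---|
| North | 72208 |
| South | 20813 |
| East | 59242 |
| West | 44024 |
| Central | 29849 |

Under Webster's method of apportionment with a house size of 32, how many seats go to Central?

Standard divisor 226136/32 ≈ 7066.75; standard quotas: North 10.218, South 2.945, East 8.383, West 6.230, Central 4.224.
Rounding to the nearest integer gives 10, 3, 8, 6, 4 = 31 seats, so the divisor must be adjusted.
With modified divisor 6900: modified quotas North 10.465, South 3.016, East 8.586, West 6.380, Central 4.326.
Rounding to the nearest integer: North 10, South 3, East 9, West 6, Central 4 (total 32).
Central receives 4.

4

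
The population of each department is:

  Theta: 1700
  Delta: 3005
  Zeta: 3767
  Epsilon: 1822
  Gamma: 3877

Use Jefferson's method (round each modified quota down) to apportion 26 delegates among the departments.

Theta: 3, Delta: 6, Zeta: 7, Epsilon: 3, Gamma: 7

Standard divisor 14171/26 ≈ 545.038; standard quotas: Theta 3.119, Delta 5.513, Zeta 6.911, Epsilon 3.343, Gamma 7.113.
Rounding down gives 3, 5, 6, 3, 7 = 24 seats, so the divisor must be adjusted.
With modified divisor 490: modified quotas Theta 3.469, Delta 6.133, Zeta 7.688, Epsilon 3.718, Gamma 7.912.
Rounding down: Theta 3, Delta 6, Zeta 7, Epsilon 3, Gamma 7 (total 26).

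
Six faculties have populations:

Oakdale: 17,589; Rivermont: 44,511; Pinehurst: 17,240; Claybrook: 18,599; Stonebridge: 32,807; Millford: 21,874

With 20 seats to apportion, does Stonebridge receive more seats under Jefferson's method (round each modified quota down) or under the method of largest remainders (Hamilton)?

Jefferson: Oakdale 2, Rivermont 6, Pinehurst 2, Claybrook 2, Stonebridge 5, Millford 3.
Hamilton: Oakdale 2, Rivermont 6, Pinehurst 2, Claybrook 3, Stonebridge 4, Millford 3.
Stonebridge gets 5 under Jefferson and 4 under Hamilton.

Jefferson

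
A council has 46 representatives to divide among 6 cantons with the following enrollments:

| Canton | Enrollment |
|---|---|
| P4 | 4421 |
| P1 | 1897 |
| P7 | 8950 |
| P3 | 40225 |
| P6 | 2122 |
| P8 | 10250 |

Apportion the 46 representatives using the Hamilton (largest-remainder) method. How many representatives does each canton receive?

P4: 3; P1: 1; P7: 6; P3: 27; P6: 2; P8: 7

Standard divisor: 67865 ÷ 46 ≈ 1475.326.
Standard quotas: P4 2.9966, P1 1.2858, P7 6.0665, P3 27.2652, P6 1.4383, P8 6.9476.
Lower quotas: P4 2, P1 1, P7 6, P3 27, P6 1, P8 6 (sum 43, leaving 3 seats).
Remainders in descending order: P4 0.9966, P8 0.9476, P6 0.4383, P1 0.2858, P3 0.2652, P7 0.0665.
Largest remainders: P4, P8, P6 receive the extra seats.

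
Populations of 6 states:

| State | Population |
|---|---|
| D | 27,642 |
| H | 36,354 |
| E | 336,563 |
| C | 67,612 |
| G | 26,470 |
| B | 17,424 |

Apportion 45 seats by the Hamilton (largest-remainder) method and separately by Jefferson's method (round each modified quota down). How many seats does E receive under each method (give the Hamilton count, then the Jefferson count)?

30 and 31

Hamilton: D 2, H 3, E 30, C 6, G 2, B 2.
Jefferson: D 2, H 3, E 31, C 6, G 2, B 1.
E gets 30 under Hamilton and 31 under Jefferson.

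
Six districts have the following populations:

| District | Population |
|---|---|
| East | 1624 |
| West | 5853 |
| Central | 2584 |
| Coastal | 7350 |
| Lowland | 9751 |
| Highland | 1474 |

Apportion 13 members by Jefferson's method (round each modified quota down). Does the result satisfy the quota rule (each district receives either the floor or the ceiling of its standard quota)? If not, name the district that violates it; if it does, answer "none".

Standard quotas: East 0.737, West 2.657, Central 1.173, Coastal 3.337, Lowland 4.427, Highland 0.669.
Jefferson allocation: East 0, West 3, Central 1, Coastal 4, Lowland 5, Highland 0.
Every allocation lies between the lower and upper quota.

none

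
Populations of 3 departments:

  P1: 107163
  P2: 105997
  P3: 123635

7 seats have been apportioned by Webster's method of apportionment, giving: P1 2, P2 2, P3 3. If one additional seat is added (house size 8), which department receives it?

Priority for the next seat is population ÷ (current seats + 0.5).
Priorities: P1 42865.200, P2 42398.800, P3 35324.286.
Highest priority: P1.

P1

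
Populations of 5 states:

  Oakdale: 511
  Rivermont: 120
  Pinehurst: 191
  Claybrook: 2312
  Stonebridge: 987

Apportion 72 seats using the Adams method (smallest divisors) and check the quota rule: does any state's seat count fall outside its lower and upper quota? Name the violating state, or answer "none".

Standard quotas: Oakdale 8.928, Rivermont 2.097, Pinehurst 3.337, Claybrook 40.394, Stonebridge 17.244.
Adams allocation: Oakdale 9, Rivermont 3, Pinehurst 4, Claybrook 39, Stonebridge 17.
Claybrook has quota 40.394 (lower 40, upper 41) but receives 39 — outside the quota interval.

Claybrook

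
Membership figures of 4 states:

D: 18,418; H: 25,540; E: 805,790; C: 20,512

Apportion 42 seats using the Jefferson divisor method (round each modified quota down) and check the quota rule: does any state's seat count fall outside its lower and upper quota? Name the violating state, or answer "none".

Standard quotas: D 0.889, H 1.233, E 38.889, C 0.990.
Jefferson allocation: D 0, H 1, E 40, C 1.
E has quota 38.889 (lower 38, upper 39) but receives 40 — outside the quota interval.

E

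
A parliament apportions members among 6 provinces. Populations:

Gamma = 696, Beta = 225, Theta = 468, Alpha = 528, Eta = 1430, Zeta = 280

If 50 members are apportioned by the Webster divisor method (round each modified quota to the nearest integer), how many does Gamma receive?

Standard divisor 3627/50 ≈ 72.54; standard quotas: Gamma 9.595, Beta 3.102, Theta 6.452, Alpha 7.279, Eta 19.713, Zeta 3.860.
Rounding to the nearest integer gives Gamma 10, Beta 3, Theta 6, Alpha 7, Eta 20, Zeta 4 — total 50, matching the house size, so no adjustment is needed.
Gamma receives 10.

10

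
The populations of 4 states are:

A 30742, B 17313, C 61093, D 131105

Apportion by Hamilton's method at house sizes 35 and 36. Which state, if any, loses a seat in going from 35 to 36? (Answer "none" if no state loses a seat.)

At 35 seats: A 4, B 3, C 9, D 19.
At 36 seats: A 5, B 2, C 9, D 20.
B drops from 3 to 2.

B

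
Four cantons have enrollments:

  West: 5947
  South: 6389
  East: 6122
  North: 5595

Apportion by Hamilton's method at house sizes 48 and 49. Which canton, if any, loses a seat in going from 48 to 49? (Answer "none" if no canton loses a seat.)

none

At 48 seats: West 12, South 13, East 12, North 11.
At 49 seats: West 12, South 13, East 13, North 11.
No canton's allocation decreased.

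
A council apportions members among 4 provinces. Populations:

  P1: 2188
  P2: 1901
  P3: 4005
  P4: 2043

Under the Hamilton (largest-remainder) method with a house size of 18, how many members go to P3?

7

Standard divisor: 10137 ÷ 18 ≈ 563.167.
Standard quotas: P1 3.885, P2 3.376, P3 7.112, P4 3.628.
Lower quotas: P1 3, P2 3, P3 7, P4 3 (sum 16, leaving 2 seats).
Remainders in descending order: P1 0.885, P4 0.628, P2 0.376, P3 0.112.
The surplus seats go to P1, P4.
P3 receives 7.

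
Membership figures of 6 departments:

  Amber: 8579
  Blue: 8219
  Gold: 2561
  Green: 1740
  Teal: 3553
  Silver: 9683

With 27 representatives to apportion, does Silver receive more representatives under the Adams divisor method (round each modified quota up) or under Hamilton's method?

Hamilton

Adams: Amber 7, Blue 6, Gold 2, Green 2, Teal 3, Silver 7.
Hamilton: Amber 7, Blue 6, Gold 2, Green 1, Teal 3, Silver 8.
Silver gets 7 under Adams and 8 under Hamilton.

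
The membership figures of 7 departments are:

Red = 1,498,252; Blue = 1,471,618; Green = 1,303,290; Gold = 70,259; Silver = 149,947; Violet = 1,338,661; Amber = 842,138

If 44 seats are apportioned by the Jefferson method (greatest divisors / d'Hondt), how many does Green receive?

9

Standard divisor 6674165/44 ≈ 151685.568; standard quotas: Red 9.877, Blue 9.702, Green 8.592, Gold 0.463, Silver 0.989, Violet 8.825, Amber 5.552.
Rounding down gives 9, 9, 8, 0, 0, 8, 5 = 39 seats, so the divisor must be adjusted.
With modified divisor 142600: modified quotas Red 10.507, Blue 10.320, Green 9.139, Gold 0.493, Silver 1.052, Violet 9.388, Amber 5.906.
Rounding down: Red 10, Blue 10, Green 9, Gold 0, Silver 1, Violet 9, Amber 5 (total 44).
Green receives 9.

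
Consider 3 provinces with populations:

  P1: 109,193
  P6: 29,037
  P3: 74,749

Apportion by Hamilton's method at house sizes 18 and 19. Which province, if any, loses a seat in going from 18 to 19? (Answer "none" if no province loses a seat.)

At 18 seats: P1 9, P6 3, P3 6.
At 19 seats: P1 10, P6 2, P3 7.
P6 drops from 3 to 2.

P6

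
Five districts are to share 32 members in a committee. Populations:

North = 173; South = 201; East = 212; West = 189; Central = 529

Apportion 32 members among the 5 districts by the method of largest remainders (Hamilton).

North 4; South 5; East 5; West 5; Central 13

Standard divisor: 1304 ÷ 32 ≈ 40.75.
Standard quotas: North 4.245, South 4.933, East 5.202, West 4.638, Central 12.982.
Lower quotas: North 4, South 4, East 5, West 4, Central 12 (sum 29, leaving 3 seats).
Remainders in descending order: Central 0.982, South 0.933, West 0.638, North 0.245, East 0.202.
Largest remainders: Central, South, West receive the extra seats.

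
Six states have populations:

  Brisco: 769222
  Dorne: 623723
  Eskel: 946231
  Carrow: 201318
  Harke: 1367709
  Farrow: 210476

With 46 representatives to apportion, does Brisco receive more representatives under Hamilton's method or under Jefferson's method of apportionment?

Hamilton: Brisco 9, Dorne 7, Eskel 11, Carrow 2, Harke 15, Farrow 2.
Jefferson: Brisco 8, Dorne 7, Eskel 11, Carrow 2, Harke 16, Farrow 2.
Brisco gets 9 under Hamilton and 8 under Jefferson.

Hamilton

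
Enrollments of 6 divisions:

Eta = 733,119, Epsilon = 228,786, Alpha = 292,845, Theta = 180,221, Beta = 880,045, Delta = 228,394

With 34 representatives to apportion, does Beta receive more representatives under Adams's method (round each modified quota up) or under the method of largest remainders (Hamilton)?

Hamilton

Adams: Eta 10, Epsilon 3, Alpha 4, Theta 3, Beta 11, Delta 3.
Hamilton: Eta 10, Epsilon 3, Alpha 4, Theta 2, Beta 12, Delta 3.
Beta gets 11 under Adams and 12 under Hamilton.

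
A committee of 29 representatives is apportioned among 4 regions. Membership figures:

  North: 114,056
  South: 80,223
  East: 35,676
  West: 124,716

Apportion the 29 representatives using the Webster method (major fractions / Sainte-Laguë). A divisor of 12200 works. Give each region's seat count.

North 9, South 7, East 3, West 10

With modified divisor 12200: modified quotas North 9.349, South 6.576, East 2.924, West 10.223.
Rounding to the nearest integer: North 9, South 7, East 3, West 10 (total 29).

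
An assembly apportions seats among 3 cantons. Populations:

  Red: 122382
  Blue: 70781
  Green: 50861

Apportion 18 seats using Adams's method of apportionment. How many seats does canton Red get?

Standard divisor 244024/18 ≈ 13556.889; standard quotas: Red 9.027, Blue 5.221, Green 3.752.
Rounding up gives 10, 6, 4 = 20 seats, so the divisor must be adjusted.
With modified divisor 14700: modified quotas Red 8.325, Blue 4.815, Green 3.460.
Rounding up: Red 9, Blue 5, Green 4 (total 18).
Red receives 9.

9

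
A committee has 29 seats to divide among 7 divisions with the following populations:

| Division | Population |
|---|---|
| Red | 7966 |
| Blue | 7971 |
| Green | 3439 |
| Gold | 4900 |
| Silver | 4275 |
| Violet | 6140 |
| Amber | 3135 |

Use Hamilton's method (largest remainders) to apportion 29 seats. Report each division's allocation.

Standard divisor: 37826 ÷ 29 ≈ 1304.345.
Standard quotas: Red 6.1073, Blue 6.1111, Green 2.6366, Gold 3.7567, Silver 3.2775, Violet 4.7073, Amber 2.4035.
Lower quotas: Red 6, Blue 6, Green 2, Gold 3, Silver 3, Violet 4, Amber 2 (sum 26, leaving 3 seats).
Remainders in descending order: Gold 0.7567, Violet 0.7073, Green 0.6366, Amber 0.4035, Silver 0.2775, Blue 0.1111, Red 0.1073.
The surplus seats go to Gold, Violet, Green.

Red=6, Blue=6, Green=3, Gold=4, Silver=3, Violet=5, Amber=2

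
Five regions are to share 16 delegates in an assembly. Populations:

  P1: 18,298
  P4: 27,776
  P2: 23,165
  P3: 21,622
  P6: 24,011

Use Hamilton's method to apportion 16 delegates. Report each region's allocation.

P1 3; P4 4; P2 3; P3 3; P6 3

The standard divisor is 114872/16 ≈ 7179.5.
Standard quotas: P1 2.5486, P4 3.8688, P2 3.2265, P3 3.0116, P6 3.3444.
Lower quotas: P1 2, P4 3, P2 3, P3 3, P6 3 (sum 14, leaving 2 seats).
Remainders in descending order: P4 0.8688, P1 0.5486, P6 0.3444, P2 0.2265, P3 0.0116.
The surplus seats go to P4, P1.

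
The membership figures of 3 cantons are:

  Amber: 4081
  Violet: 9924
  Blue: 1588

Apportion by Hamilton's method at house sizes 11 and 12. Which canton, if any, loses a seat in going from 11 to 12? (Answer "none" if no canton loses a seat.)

none

At 11 seats: Amber 3, Violet 7, Blue 1.
At 12 seats: Amber 3, Violet 8, Blue 1.
No canton's allocation decreased.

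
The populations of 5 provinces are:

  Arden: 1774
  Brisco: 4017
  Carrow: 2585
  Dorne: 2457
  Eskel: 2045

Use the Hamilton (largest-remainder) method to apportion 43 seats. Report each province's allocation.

Arden 6, Brisco 13, Carrow 9, Dorne 8, Eskel 7

Total 12878; standard divisor 12878/43 ≈ 299.488.
Standard quotas: Arden 5.923, Brisco 13.413, Carrow 8.631, Dorne 8.204, Eskel 6.828.
Lower quotas: Arden 5, Brisco 13, Carrow 8, Dorne 8, Eskel 6 (sum 40, leaving 3 seats).
Remainders in descending order: Arden 0.923, Eskel 0.828, Carrow 0.631, Brisco 0.413, Dorne 0.204.
The surplus seats go to Arden, Eskel, Carrow.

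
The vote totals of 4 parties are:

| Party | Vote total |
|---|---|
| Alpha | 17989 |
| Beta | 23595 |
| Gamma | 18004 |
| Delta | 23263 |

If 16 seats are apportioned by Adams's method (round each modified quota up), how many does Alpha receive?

Standard divisor 82851/16 ≈ 5178.188; standard quotas: Alpha 3.474, Beta 4.557, Gamma 3.477, Delta 4.492.
Rounding up gives 4, 5, 4, 5 = 18 seats, so the divisor must be adjusted.
With modified divisor 5950: modified quotas Alpha 3.023, Beta 3.966, Gamma 3.026, Delta 3.910.
Rounding up: Alpha 4, Beta 4, Gamma 4, Delta 4 (total 16).
Alpha receives 4.

4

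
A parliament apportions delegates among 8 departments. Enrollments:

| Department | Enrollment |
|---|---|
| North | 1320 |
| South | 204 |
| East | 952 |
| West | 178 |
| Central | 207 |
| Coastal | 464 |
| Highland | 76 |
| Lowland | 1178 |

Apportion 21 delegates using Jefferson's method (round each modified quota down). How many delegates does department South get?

Standard divisor 4579/21 ≈ 218.048; standard quotas: North 6.054, South 0.936, East 4.366, West 0.816, Central 0.949, Coastal 2.128, Highland 0.349, Lowland 5.402.
Rounding down gives 6, 0, 4, 0, 0, 2, 0, 5 = 17 seats, so the divisor must be adjusted.
With modified divisor 189.5: modified quotas North 6.966, South 1.077, East 5.024, West 0.939, Central 1.092, Coastal 2.449, Highland 0.401, Lowland 6.216.
Rounding down: North 6, South 1, East 5, West 0, Central 1, Coastal 2, Highland 0, Lowland 6 (total 21).
South receives 1.

1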